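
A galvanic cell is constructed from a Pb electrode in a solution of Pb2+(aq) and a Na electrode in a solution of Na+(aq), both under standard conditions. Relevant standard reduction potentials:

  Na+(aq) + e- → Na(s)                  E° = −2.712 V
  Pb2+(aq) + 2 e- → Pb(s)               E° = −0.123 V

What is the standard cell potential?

+2.589 V

The Pb²⁺/Pb couple has the higher E°, so Pb ion is reduced (cathode) and Na is oxidized (anode).
E°cell = E°(cathode) − E°(anode) = −0.123 − (−2.712) = +2.589 V.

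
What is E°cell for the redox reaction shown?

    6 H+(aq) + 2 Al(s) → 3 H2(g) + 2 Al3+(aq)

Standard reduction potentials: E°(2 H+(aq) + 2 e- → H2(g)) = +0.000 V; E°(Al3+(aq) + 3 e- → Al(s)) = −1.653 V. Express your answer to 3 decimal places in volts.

H+(aq) gains electrons, so the 2H⁺/H₂ couple is the cathode; the Al³⁺/Al couple is the anode.
E°cell = E°(cathode) − E°(anode) = +0.000 − (−1.653) = +1.653 V.
The positive value indicates the reaction is spontaneous as written.

+1.653 V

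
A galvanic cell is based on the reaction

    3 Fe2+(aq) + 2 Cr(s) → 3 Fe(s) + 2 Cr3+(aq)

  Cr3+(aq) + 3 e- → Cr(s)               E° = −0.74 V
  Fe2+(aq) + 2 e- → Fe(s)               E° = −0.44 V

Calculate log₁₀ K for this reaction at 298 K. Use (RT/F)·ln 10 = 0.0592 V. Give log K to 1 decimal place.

log K = 30.4

The Fe²⁺/Fe couple is reduced (cathode); E°cell = −0.44 − (−0.74) = +0.30 V with n = 6.
At equilibrium E = 0, so log K = nE°cell / 0.0592 = (6)(+0.30) / 0.0592 = 30.4.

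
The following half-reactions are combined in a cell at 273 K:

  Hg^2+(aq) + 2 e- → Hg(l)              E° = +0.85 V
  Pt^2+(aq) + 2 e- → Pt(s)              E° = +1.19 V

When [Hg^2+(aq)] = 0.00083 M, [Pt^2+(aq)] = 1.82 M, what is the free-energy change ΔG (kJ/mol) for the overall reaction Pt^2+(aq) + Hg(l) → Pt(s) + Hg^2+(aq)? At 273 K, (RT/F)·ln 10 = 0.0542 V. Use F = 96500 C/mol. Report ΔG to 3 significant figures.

−83.1 kJ/mol

E°cell = +1.19 − (+0.85) = +0.34 V; the balanced reaction transfers n = 2 electrons.
Here Q = [Hg^2+(aq)] / [Pt^2+(aq)] = 0.000456 (log Q = −3.341), giving E = +0.34 − (0.0542/2)·(−3.341) = +0.4305 V.
Then ΔG = −nFE = −2 × 96500 × +0.4305 J/mol = −83.1 kJ/mol.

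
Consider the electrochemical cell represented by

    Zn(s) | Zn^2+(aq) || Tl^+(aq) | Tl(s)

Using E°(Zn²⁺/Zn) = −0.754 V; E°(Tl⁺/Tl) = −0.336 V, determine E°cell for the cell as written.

By convention the left-hand electrode in cell notation is the anode (oxidation) and the right-hand electrode is the cathode (reduction).
E°cell = E°(right) − E°(left) = −0.336 − (−0.754) = +0.418 V.

+0.418 V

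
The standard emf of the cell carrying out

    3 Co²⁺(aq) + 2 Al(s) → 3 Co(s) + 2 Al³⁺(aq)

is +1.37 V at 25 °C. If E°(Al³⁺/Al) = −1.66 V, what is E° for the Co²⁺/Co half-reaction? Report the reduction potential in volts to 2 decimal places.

In the reaction as written the Co²⁺/Co couple is reduced (cathode) and Al³⁺/Al is oxidized (anode), so E°cell = E°(Co²⁺/Co) − E°(Al³⁺/Al).
E°(Co²⁺/Co) = E°cell + E°(anode) = +1.37 + (−1.66) = −0.29 V.

−0.29 V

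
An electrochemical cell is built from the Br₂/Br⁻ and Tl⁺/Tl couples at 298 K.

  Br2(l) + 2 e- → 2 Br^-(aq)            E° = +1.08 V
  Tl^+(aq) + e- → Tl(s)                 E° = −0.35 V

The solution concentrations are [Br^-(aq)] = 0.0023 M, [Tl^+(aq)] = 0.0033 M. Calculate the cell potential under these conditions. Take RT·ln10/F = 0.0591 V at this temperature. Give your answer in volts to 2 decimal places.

The Br₂/Br⁻ couple has the more positive E°, so it is the cathode; Tl⁺/Tl is the anode.
The standard potential is +1.08 − (−0.35) = +1.43 V and the balanced reaction transfers n = 2 electrons.
For the overall reaction Br2(l) + 2 Tl(s) → 2 Br^-(aq) + 2 Tl^+(aq), Q = [Br^-(aq)]^2·[Tl^+(aq)]^2 = 5.76×10^−11, giving log Q = −10.240.
E = E° − (0.0591/n)·log Q = +1.43 − (0.0591/2)(−10.240) = +1.73 V.

+1.73 V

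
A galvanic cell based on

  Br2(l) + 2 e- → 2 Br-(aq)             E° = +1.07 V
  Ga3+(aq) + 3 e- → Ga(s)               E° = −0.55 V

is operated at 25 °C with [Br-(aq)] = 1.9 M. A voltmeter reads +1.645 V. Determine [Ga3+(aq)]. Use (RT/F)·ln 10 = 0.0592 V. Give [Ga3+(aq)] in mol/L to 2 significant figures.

The Br₂/Br⁻ couple has the larger reduction potential, so it is the cathode: E°cell = +1.07 − (−0.55) = +1.62 V and n = 6.
Since E = E° − (0.0592/n)·log Q, log Q = n(E° − E)/0.0592 = −2.534.
For 3 Br2(l) + 2 Ga(s) → 6 Br-(aq) + 2 Ga3+(aq), the reaction quotient is Q = [Br-(aq)]^6·[Ga3+(aq)]^2.
Substituting the known concentrations and solving, log [Ga3+(aq)] = −2.103 and [Ga3+(aq)] = 0.0079 M.

0.0079 M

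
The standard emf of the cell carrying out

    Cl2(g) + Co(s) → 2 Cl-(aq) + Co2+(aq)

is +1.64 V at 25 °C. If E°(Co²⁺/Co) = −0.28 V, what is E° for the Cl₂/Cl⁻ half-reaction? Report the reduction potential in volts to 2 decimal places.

+1.36 V

In the reaction as written the Cl₂/Cl⁻ couple is reduced (cathode) and Co²⁺/Co is oxidized (anode), so E°cell = E°(Cl₂/Cl⁻) − E°(Co²⁺/Co).
E°(Cl₂/Cl⁻) = E°cell + E°(anode) = +1.64 + (−0.28) = +1.36 V.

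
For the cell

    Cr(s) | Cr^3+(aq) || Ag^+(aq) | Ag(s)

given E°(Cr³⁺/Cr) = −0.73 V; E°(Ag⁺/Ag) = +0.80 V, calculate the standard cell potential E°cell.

By convention the left-hand electrode in cell notation is the anode (oxidation) and the right-hand electrode is the cathode (reduction).
E°cell = E°(right) − E°(left) = +0.80 − (−0.73) = +1.53 V.

+1.53 V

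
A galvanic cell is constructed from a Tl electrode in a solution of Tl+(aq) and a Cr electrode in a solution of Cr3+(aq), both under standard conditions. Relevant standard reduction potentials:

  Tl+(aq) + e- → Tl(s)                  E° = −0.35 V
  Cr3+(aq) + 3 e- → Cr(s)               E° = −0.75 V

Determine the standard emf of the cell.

Of the two couples in this cell, the one with the more positive reduction potential is reduced at the cathode: here that is Tl⁺/Tl (−0.35 V); Cr³⁺/Cr (−0.75 V) is the anode.
E°cell = E°(cathode) − E°(anode) = −0.35 − (−0.75) = +0.40 V.

+0.40 V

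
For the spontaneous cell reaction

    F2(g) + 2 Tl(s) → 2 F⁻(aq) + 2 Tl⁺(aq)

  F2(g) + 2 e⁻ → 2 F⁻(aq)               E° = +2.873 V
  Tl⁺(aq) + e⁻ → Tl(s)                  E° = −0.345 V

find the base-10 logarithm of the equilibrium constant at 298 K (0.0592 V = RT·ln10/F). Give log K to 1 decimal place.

log K = 108.7

The F₂/F⁻ couple is reduced (cathode); E°cell = +2.873 − (−0.345) = +3.218 V with n = 2.
At equilibrium E = 0, so log K = nE°cell / 0.0592 = (2)(+3.218) / 0.0592 = 108.7.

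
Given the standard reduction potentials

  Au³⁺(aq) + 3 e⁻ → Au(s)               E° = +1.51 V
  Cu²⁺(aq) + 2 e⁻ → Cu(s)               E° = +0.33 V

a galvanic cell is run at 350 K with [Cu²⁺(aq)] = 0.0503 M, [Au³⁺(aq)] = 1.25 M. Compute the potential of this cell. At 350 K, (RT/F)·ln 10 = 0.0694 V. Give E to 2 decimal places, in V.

+1.23 V

The Au³⁺/Au couple has the more positive E°, so it is the cathode; Cu²⁺/Cu is the anode.
The standard potential is +1.51 − (+0.33) = +1.18 V and the balanced reaction transfers n = 6 electrons.
Balancing gives 2 Au³⁺(aq) + 3 Cu(s) → 2 Au(s) + 3 Cu²⁺(aq); hence Q = [Cu²⁺(aq)]^3 / [Au³⁺(aq)]^2 = 8.14×10^−5 (log Q = −4.089).
E = E° − (0.0694/n)·log Q = +1.18 − (0.0694/6)(−4.089) = +1.23 V.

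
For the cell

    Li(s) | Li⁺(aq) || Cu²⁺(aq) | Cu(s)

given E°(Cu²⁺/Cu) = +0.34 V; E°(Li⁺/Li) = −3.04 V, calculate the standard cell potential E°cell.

By convention the left-hand electrode in cell notation is the anode (oxidation) and the right-hand electrode is the cathode (reduction).
E°cell = E°(right) − E°(left) = +0.34 − (−3.04) = +3.38 V.

+3.38 V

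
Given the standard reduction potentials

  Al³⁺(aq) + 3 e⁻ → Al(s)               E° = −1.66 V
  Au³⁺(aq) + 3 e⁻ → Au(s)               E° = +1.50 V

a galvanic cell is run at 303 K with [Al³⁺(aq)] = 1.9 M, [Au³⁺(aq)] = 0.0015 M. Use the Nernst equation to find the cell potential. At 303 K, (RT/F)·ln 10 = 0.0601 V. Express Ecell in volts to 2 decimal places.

The Au³⁺/Au couple has the more positive E°, so it is the cathode; Al³⁺/Al is the anode.
E°cell = E°cat − E°an = +1.50 − (−1.66) = +3.16 V; n = 3.
Balancing gives Au³⁺(aq) + Al(s) → Au(s) + Al³⁺(aq); hence Q = [Al³⁺(aq)] / [Au³⁺(aq)] = 1.27×10^3 (log Q = 3.103).
By the Nernst equation, E = +3.16 − (0.0601/3)·(3.103) = +3.10 V.

+3.10 V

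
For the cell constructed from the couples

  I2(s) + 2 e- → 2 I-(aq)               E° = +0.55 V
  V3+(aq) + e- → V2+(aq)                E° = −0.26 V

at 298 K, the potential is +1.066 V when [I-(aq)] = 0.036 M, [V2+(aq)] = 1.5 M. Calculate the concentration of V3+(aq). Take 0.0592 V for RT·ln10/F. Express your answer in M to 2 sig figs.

0.0020 M

I₂/I⁻ is the cathode (higher E°); E°cell = +0.55 − (−0.26) = +0.81 V with n = 2.
From the Nernst equation, log Q = n(E° − E)/0.0592 = 2·(+0.81 − (+1.066))/0.0592 = −8.649.
For I2(s) + 2 V2+(aq) → 2 I-(aq) + 2 V3+(aq), the reaction quotient is Q = ([I-(aq)]^2·[V3+(aq)]^2) / [V2+(aq)]^2.
Substituting the known concentrations and solving, log [V3+(aq)] = −2.705 and [V3+(aq)] = 0.0020 M.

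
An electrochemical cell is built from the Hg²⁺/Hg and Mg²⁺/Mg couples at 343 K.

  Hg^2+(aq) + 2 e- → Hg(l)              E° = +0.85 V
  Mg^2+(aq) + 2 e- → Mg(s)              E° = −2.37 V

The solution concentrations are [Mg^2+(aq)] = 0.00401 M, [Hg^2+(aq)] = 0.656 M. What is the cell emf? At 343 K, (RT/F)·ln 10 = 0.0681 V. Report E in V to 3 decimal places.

+3.295 V

Hg²⁺/Hg is reduced (cathode, E° = +0.85 V) and Mg²⁺/Mg is oxidized (anode).
The standard potential is +0.85 − (−2.37) = +3.22 V and the balanced reaction transfers n = 2 electrons.
For the overall reaction Hg^2+(aq) + Mg(s) → Hg(l) + Mg^2+(aq), Q = [Mg^2+(aq)] / [Hg^2+(aq)] = 0.00611, giving log Q = −2.214.
E = E° − (0.0681/n)·log Q = +3.22 − (0.0681/2)(−2.214) = +3.295 V.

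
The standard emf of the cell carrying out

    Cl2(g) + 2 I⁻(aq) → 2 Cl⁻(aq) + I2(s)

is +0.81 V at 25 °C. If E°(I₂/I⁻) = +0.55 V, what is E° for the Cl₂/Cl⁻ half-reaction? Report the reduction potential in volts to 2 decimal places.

+1.36 V

In the reaction as written the Cl₂/Cl⁻ couple is reduced (cathode) and I₂/I⁻ is oxidized (anode), so E°cell = E°(Cl₂/Cl⁻) − E°(I₂/I⁻).
E°(Cl₂/Cl⁻) = E°cell + E°(anode) = +0.81 + (+0.55) = +1.36 V.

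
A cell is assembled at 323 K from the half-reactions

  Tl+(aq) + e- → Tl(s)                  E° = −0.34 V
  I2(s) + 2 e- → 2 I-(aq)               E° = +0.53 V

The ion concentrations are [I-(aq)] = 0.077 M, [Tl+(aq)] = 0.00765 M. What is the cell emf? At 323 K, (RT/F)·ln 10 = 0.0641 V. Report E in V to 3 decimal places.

+1.077 V

Since E°(I₂/I⁻) > E°(Tl⁺/Tl), I₂/I⁻ serves as the cathode.
E°cell = +0.53 − (−0.34) = +0.87 V, with n = 2 electrons transferred.
Balancing gives I2(s) + 2 Tl(s) → 2 I-(aq) + 2 Tl+(aq); hence Q = [I-(aq)]^2·[Tl+(aq)]^2 = 3.47×10^−7 (log Q = −6.460).
E = E° − (0.0641/n)·log Q = +0.87 − (0.0641/2)(−6.460) = +1.077 V.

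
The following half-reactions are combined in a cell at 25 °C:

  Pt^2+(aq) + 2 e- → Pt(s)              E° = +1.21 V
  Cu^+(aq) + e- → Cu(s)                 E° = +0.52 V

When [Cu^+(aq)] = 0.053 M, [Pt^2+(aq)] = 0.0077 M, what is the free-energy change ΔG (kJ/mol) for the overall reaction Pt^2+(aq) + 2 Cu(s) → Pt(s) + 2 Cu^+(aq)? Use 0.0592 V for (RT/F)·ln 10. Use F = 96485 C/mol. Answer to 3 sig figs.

E°cell = +1.21 − (+0.52) = +0.69 V; the balanced reaction transfers n = 2 electrons.
Q = [Cu^+(aq)]^2 / [Pt^2+(aq)] = 0.365, so log Q = −0.438 and E = +0.69 − (0.0592/2)(−0.438) = +0.7030 V.
Then ΔG = −nFE = −2 × 96485 × +0.7030 J/mol = −136 kJ/mol.

−136 kJ/mol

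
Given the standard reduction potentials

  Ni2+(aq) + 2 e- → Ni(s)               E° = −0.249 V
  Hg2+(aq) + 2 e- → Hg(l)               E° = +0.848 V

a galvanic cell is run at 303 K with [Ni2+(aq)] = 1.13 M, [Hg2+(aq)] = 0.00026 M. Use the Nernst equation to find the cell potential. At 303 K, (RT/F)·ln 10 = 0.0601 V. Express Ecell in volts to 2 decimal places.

+0.99 V

The Hg²⁺/Hg couple has the more positive E°, so it is the cathode; Ni²⁺/Ni is the anode.
E°cell = E°cat − E°an = +0.848 − (−0.249) = +1.097 V; n = 2.
The balanced reaction is Hg2+(aq) + Ni(s) → Hg(l) + Ni2+(aq), so Q = [Ni2+(aq)] / [Hg2+(aq)] = 4.35×10^3 and log Q = 3.638.
Applying E = E° − (RT ln10/nF)·log Q gives +1.097 − (0.0601/2)(3.638) = +0.99 V.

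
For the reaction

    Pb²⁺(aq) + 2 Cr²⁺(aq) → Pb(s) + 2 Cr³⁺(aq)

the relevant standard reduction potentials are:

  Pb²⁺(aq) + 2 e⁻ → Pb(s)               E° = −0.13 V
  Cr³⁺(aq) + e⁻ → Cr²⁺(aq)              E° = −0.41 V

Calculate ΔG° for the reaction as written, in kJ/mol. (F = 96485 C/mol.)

−54.0 kJ/mol

In the reaction as written Pb²⁺(aq) is reduced, so the Pb²⁺/Pb couple is the cathode and Cr³⁺/Cr²⁺ is the anode.
E°cell = −0.13 − (−0.41) = +0.28 V; balancing electrons gives n = 2.
ΔG° = −nFE°cell = −(2)(96485)(+0.28) J/mol = −54.0 kJ/mol.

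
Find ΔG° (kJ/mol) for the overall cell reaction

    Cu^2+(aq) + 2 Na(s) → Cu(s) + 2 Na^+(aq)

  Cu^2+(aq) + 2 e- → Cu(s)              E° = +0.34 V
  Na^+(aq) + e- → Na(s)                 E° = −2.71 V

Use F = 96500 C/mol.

In the reaction as written Cu^2+(aq) is reduced, so the Cu²⁺/Cu couple is the cathode and Na⁺/Na is the anode.
E°cell = +0.34 − (−2.71) = +3.05 V; balancing electrons gives n = 2.
ΔG° = −nFE°cell = −(2)(96500)(+3.05) J/mol = −589 kJ/mol.

−589 kJ/mol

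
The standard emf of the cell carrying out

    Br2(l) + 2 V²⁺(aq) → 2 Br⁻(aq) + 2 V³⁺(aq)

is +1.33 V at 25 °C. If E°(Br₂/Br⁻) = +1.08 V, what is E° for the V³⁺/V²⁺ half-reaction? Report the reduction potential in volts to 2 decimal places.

−0.25 V

In the reaction as written the Br₂/Br⁻ couple is reduced (cathode) and V³⁺/V²⁺ is oxidized (anode), so E°cell = E°(Br₂/Br⁻) − E°(V³⁺/V²⁺).
E°(V³⁺/V²⁺) = E°(cathode) − E°cell = +1.08 − (+1.33) = −0.25 V.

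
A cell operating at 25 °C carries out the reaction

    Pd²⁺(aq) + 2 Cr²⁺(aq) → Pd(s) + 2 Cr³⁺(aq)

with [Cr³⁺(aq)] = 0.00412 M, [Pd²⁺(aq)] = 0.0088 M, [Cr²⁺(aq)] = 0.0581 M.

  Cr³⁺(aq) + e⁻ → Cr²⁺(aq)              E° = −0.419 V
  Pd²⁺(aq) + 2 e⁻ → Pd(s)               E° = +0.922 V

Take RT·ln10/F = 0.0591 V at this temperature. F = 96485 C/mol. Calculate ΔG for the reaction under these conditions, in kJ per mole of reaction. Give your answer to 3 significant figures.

−260 kJ/mol

With Pd²⁺/Pd reduced at the cathode, E°cell = +0.922 − (−0.419) = +1.341 V and n = 2.
Q = [Cr³⁺(aq)]^2 / ([Pd²⁺(aq)]·[Cr²⁺(aq)]^2) = 0.571, so log Q = −0.243 and E = +1.341 − (0.0591/2)(−0.243) = +1.3482 V.
Finally ΔG = −nFE = −(2)(96485 C/mol)(+1.3482 V) = −260 kJ/mol.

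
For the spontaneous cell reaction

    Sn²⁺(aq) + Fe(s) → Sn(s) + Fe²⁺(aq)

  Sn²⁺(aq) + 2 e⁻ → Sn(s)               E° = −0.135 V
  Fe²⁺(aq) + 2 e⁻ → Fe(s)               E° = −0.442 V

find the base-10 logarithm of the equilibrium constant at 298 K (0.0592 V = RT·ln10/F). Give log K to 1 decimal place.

log K = 10.4

The Sn²⁺/Sn couple is reduced (cathode); E°cell = −0.135 − (−0.442) = +0.307 V with n = 2.
At equilibrium E = 0, so log K = nE°cell / 0.0592 = (2)(+0.307) / 0.0592 = 10.4.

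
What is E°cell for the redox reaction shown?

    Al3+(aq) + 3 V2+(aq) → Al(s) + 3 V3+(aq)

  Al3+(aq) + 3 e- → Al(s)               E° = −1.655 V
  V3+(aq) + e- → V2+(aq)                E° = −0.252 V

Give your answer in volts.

−1.403 V

In the reaction as written, Al3+(aq) is reduced (cathode) and V3+(aq) is produced by oxidation at the anode.
E°cell = E°(cathode) − E°(anode) = −1.655 − (−0.252) = −1.403 V.
The negative E°cell means the reaction is non-spontaneous in the direction written.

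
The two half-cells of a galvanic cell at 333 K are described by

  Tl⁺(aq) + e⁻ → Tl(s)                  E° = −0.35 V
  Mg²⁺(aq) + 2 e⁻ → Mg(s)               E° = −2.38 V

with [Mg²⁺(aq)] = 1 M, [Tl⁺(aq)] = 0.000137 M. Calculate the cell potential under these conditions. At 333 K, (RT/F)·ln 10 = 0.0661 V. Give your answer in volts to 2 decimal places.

+1.77 V

Since E°(Tl⁺/Tl) > E°(Mg²⁺/Mg), Tl⁺/Tl serves as the cathode.
The standard potential is −0.35 − (−2.38) = +2.03 V and the balanced reaction transfers n = 2 electrons.
Balancing gives 2 Tl⁺(aq) + Mg(s) → 2 Tl(s) + Mg²⁺(aq); hence Q = [Mg²⁺(aq)] / [Tl⁺(aq)]^2 = 5.33×10^7 (log Q = 7.727).
E = E° − (0.0661/n)·log Q = +2.03 − (0.0661/2)(7.727) = +1.77 V.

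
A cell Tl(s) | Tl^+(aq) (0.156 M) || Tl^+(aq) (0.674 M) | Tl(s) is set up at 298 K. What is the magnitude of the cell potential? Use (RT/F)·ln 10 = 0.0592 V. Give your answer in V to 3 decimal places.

0.038 V

For a concentration cell E°cell = 0, since both electrodes use the same couple.
The compartment with the higher Tl^+(aq) concentration (0.674 M) acts as the cathode; ions are reduced there and produced at the dilute (0.156 M) anode.
With n = 1, Ecell = −(0.0592/1)·log([dilute]/[conc]) = −(0.0592/1)·log(0.156/0.674) = +0.038 V.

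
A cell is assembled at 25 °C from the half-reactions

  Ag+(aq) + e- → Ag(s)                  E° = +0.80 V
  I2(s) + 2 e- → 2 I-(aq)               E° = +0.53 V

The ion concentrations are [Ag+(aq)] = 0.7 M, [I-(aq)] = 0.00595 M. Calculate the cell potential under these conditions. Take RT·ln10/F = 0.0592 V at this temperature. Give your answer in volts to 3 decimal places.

+0.129 V

The Ag⁺/Ag couple has the more positive E°, so it is the cathode; I₂/I⁻ is the anode.
E°cell = E°cat − E°an = +0.80 − (+0.53) = +0.27 V; n = 2.
For the overall reaction 2 Ag+(aq) + 2 I-(aq) → 2 Ag(s) + I2(s), Q = 1 / ([Ag+(aq)]^2·[I-(aq)]^2) = 5.76×10^4, giving log Q = 4.761.
Applying E = E° − (RT ln10/nF)·log Q gives +0.27 − (0.0592/2)(4.761) = +0.129 V.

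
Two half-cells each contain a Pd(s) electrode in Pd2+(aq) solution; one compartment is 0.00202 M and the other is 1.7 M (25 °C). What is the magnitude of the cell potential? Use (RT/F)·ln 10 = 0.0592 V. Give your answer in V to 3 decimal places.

0.087 V

For a concentration cell E°cell = 0, since both electrodes use the same couple.
The compartment with the higher Pd2+(aq) concentration (1.7 M) acts as the cathode; ions are reduced there and produced at the dilute (0.00202 M) anode.
With n = 2, Ecell = −(0.0592/2)·log([dilute]/[conc]) = −(0.0592/2)·log(0.00202/1.7) = +0.087 V.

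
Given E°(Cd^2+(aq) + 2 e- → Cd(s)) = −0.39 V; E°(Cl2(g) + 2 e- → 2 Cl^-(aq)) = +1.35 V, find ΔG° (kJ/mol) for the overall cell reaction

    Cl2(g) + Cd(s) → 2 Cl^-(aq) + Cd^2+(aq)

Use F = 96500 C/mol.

In the reaction as written Cl2(g) is reduced, so the Cl₂/Cl⁻ couple is the cathode and Cd²⁺/Cd is the anode.
E°cell = +1.35 − (−0.39) = +1.74 V; balancing electrons gives n = 2.
ΔG° = −nFE°cell = −(2)(96500)(+1.74) J/mol = −336 kJ/mol.

−336 kJ/mol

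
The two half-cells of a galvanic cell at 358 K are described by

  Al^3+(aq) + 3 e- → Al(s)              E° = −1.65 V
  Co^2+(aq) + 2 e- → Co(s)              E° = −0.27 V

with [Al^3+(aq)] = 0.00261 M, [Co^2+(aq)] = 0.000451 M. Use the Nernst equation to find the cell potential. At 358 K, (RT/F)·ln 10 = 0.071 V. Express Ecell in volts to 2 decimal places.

Co²⁺/Co is reduced (cathode, E° = −0.27 V) and Al³⁺/Al is oxidized (anode).
E°cell = E°cat − E°an = −0.27 − (−1.65) = +1.38 V; n = 6.
The balanced reaction is 3 Co^2+(aq) + 2 Al(s) → 3 Co(s) + 2 Al^3+(aq), so Q = [Al^3+(aq)]^2 / [Co^2+(aq)]^3 = 7.43×10^4 and log Q = 4.871.
E = E° − (0.071/n)·log Q = +1.38 − (0.071/6)(4.871) = +1.32 V.

+1.32 V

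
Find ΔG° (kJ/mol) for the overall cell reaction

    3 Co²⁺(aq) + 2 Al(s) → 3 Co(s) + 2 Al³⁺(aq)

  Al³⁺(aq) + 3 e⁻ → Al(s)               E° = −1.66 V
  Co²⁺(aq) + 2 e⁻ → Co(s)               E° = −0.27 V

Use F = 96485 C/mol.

−805 kJ/mol

In the reaction as written Co²⁺(aq) is reduced, so the Co²⁺/Co couple is the cathode and Al³⁺/Al is the anode.
E°cell = −0.27 − (−1.66) = +1.39 V; balancing electrons gives n = 6.
ΔG° = −nFE°cell = −(6)(96485)(+1.39) J/mol = −805 kJ/mol.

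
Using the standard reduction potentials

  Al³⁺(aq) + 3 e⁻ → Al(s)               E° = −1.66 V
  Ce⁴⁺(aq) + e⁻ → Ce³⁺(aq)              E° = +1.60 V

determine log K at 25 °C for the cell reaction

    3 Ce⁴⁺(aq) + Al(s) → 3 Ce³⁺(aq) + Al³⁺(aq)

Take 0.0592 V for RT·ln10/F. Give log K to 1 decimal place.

The Ce⁴⁺/Ce³⁺ couple is reduced (cathode); E°cell = +1.60 − (−1.66) = +3.26 V with n = 3.
At equilibrium E = 0, so log K = nE°cell / 0.0592 = (3)(+3.26) / 0.0592 = 165.2.

log K = 165.2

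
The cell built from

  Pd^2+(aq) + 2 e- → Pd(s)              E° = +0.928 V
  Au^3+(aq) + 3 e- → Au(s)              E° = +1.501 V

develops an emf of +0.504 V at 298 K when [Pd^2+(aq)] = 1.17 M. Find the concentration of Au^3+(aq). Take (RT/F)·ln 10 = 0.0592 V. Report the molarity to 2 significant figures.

0.00040 M

Au³⁺/Au is the cathode (higher E°); E°cell = +1.501 − (+0.928) = +0.573 V with n = 6.
Rearranging E = E° − (0.0592/n)·log Q gives log Q = 6(+0.573 − (+0.504))/0.0592 = 6.993.
For 2 Au^3+(aq) + 3 Pd(s) → 2 Au(s) + 3 Pd^2+(aq), the reaction quotient is Q = [Pd^2+(aq)]^3 / [Au^3+(aq)]^2.
Solving for the unknown gives log [Au^3+(aq)] = −3.394, so [Au^3+(aq)] ≈ 0.00040 M.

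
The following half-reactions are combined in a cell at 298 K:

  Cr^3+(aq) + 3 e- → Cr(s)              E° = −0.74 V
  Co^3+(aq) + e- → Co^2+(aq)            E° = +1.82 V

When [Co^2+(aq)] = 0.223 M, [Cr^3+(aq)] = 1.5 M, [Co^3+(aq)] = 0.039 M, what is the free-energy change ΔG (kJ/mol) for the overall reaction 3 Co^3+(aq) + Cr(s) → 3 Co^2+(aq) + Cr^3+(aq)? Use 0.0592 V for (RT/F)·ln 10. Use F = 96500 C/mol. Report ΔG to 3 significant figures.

−727 kJ/mol

With Co³⁺/Co²⁺ reduced at the cathode, E°cell = +1.82 − (−0.74) = +2.56 V and n = 3.
Here Q = ([Co^2+(aq)]^3·[Cr^3+(aq)]) / [Co^3+(aq)]^3 = 280 (log Q = 2.448), giving E = +2.56 − (0.0592/3)·(2.448) = +2.5117 V.
ΔG = −nFE = −(3)(96500)(+2.5117) J/mol = −727 kJ/mol.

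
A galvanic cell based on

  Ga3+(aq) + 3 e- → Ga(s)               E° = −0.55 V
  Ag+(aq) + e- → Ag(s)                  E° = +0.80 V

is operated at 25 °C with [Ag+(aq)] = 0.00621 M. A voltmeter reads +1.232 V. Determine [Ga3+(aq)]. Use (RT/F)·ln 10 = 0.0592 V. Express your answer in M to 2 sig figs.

0.23 M

With Ag⁺/Ag at the cathode and Ga³⁺/Ga at the anode, E°cell = +0.80 − (−0.55) = +1.35 V (n = 3).
Rearranging E = E° − (0.0592/n)·log Q gives log Q = 3(+1.35 − (+1.232))/0.0592 = 5.980.
Balancing electrons gives 3 Ag+(aq) + Ga(s) → 3 Ag(s) + Ga3+(aq); thus Q = [Ga3+(aq)] / [Ag+(aq)]^3.
Substituting the known concentrations and solving, log [Ga3+(aq)] = −0.641 and [Ga3+(aq)] = 0.23 M.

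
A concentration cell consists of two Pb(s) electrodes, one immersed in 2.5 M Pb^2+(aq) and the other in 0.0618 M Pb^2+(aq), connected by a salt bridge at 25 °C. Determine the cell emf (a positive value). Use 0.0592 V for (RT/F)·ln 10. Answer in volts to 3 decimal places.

0.048 V

For a concentration cell E°cell = 0, since both electrodes use the same couple.
The compartment with the higher Pb^2+(aq) concentration (2.5 M) acts as the cathode; ions are reduced there and produced at the dilute (0.0618 M) anode.
With n = 2, Ecell = −(0.0592/2)·log([dilute]/[conc]) = −(0.0592/2)·log(0.0618/2.5) = +0.048 V.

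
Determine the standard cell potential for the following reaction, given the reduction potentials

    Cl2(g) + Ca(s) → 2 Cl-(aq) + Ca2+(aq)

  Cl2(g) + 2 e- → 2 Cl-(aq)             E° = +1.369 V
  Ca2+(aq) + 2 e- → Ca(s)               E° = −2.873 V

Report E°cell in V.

+4.242 V

In the reaction as written, Cl2(g) is reduced (cathode) and Ca2+(aq) is produced by oxidation at the anode.
E°cell = E°(cathode) − E°(anode) = +1.369 − (−2.873) = +4.242 V.
The positive value indicates the reaction is spontaneous as written.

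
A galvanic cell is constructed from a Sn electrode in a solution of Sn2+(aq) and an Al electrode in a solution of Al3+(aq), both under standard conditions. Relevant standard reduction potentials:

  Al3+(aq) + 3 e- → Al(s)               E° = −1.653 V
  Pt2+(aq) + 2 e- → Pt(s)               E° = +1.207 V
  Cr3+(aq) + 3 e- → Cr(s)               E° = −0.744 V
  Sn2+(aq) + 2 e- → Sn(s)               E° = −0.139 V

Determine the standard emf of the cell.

The Sn²⁺/Sn couple has the higher E°, so Sn ion is reduced (cathode) and Al is oxidized (anode).
E°cell = E°(cathode) − E°(anode) = −0.139 − (−1.653) = +1.514 V.

+1.514 V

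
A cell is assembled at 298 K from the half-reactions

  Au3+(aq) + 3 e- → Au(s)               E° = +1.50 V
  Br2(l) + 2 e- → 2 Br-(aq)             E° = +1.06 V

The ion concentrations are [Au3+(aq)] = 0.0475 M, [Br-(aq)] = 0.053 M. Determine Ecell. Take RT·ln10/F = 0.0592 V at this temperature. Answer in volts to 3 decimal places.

+0.338 V

Au³⁺/Au is reduced (cathode, E° = +1.50 V) and Br₂/Br⁻ is oxidized (anode).
E°cell = E°cat − E°an = +1.50 − (+1.06) = +0.44 V; n = 6.
For the overall reaction 2 Au3+(aq) + 6 Br-(aq) → 2 Au(s) + 3 Br2(l), Q = 1 / ([Au3+(aq)]^2·[Br-(aq)]^6) = 2×10^10, giving log Q = 10.301.
E = E° − (0.0592/n)·log Q = +0.44 − (0.0592/6)(10.301) = +0.338 V.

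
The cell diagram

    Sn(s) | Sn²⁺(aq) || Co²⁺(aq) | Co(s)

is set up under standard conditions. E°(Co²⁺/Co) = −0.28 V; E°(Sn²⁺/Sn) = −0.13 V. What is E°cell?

−0.15 V

By convention the left-hand electrode in cell notation is the anode (oxidation) and the right-hand electrode is the cathode (reduction).
E°cell = E°(right) − E°(left) = −0.28 − (−0.13) = −0.15 V.
The negative sign shows that, as written, the cell would require an external voltage to drive the reaction.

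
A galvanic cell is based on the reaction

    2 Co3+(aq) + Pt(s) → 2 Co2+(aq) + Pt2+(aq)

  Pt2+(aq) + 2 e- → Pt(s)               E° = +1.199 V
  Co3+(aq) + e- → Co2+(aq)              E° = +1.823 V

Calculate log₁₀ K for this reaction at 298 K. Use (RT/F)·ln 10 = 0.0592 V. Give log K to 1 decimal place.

log K = 21.1

The Co³⁺/Co²⁺ couple is reduced (cathode); E°cell = +1.823 − (+1.199) = +0.624 V with n = 2.
At equilibrium E = 0, so log K = nE°cell / 0.0592 = (2)(+0.624) / 0.0592 = 21.1.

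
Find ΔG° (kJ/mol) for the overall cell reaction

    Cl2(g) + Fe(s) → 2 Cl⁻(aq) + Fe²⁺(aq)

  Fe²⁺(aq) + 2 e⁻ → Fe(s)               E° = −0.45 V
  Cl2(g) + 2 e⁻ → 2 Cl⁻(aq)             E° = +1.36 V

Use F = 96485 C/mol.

In the reaction as written Cl2(g) is reduced, so the Cl₂/Cl⁻ couple is the cathode and Fe²⁺/Fe is the anode.
E°cell = +1.36 − (−0.45) = +1.81 V; balancing electrons gives n = 2.
ΔG° = −nFE°cell = −(2)(96485)(+1.81) J/mol = −349 kJ/mol.

−349 kJ/mol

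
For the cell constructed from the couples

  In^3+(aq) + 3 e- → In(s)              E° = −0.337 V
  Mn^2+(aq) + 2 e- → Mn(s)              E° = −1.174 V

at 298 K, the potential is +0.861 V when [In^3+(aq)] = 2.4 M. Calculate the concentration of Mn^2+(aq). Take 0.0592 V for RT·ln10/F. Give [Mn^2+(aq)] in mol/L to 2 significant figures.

0.28 M

In³⁺/In is the cathode (higher E°); E°cell = −0.337 − (−1.174) = +0.837 V with n = 6.
Since E = E° − (0.0592/n)·log Q, log Q = n(E° − E)/0.0592 = −2.432.
The balanced reaction is 2 In^3+(aq) + 3 Mn(s) → 2 In(s) + 3 Mn^2+(aq), so Q = [Mn^2+(aq)]^3 / [In^3+(aq)]^2.
Isolating [Mn^2+(aq)] in Q = 10^{−2.432} yields log [Mn^2+(aq)] = −0.557, i.e. 0.28 M.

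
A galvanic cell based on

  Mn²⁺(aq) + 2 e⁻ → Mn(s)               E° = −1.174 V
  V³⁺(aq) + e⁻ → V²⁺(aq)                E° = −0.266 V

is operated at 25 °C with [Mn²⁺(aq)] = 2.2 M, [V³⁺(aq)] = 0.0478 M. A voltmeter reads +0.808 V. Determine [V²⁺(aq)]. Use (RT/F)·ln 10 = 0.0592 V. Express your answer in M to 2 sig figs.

1.6 M

The V³⁺/V²⁺ couple has the larger reduction potential, so it is the cathode: E°cell = −0.266 − (−1.174) = +0.908 V and n = 2.
Rearranging E = E° − (0.0592/n)·log Q gives log Q = 2(+0.908 − (+0.808))/0.0592 = 3.378.
The balanced reaction is 2 V³⁺(aq) + Mn(s) → 2 V²⁺(aq) + Mn²⁺(aq), so Q = ([V²⁺(aq)]^2·[Mn²⁺(aq)]) / [V³⁺(aq)]^2.
Isolating [V²⁺(aq)] in Q = 10^{3.378} yields log [V²⁺(aq)] = 0.197, i.e. 1.6 M.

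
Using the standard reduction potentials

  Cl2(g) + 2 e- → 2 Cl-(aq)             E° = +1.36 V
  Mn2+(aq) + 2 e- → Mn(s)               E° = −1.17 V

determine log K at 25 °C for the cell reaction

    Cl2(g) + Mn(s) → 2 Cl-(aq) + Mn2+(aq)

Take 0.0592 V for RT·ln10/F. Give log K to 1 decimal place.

The Cl₂/Cl⁻ couple is reduced (cathode); E°cell = +1.36 − (−1.17) = +2.53 V with n = 2.
At equilibrium E = 0, so log K = nE°cell / 0.0592 = (2)(+2.53) / 0.0592 = 85.5.

log K = 85.5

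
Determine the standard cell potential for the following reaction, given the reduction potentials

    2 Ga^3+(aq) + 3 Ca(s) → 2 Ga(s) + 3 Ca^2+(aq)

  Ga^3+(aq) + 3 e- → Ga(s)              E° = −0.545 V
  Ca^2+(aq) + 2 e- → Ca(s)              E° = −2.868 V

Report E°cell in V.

+2.323 V

In the reaction as written, Ga^3+(aq) is reduced (cathode) and Ca^2+(aq) is produced by oxidation at the anode.
E°cell = E°(cathode) − E°(anode) = −0.545 − (−2.868) = +2.323 V.
The positive value indicates the reaction is spontaneous as written.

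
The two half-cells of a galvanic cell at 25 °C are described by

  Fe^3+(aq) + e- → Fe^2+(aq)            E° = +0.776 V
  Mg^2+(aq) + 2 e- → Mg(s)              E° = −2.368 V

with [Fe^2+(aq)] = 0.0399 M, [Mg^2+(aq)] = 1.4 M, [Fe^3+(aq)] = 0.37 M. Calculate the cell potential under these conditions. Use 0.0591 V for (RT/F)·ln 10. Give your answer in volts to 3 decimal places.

The Fe³⁺/Fe²⁺ couple has the more positive E°, so it is the cathode; Mg²⁺/Mg is the anode.
E°cell = E°cat − E°an = +0.776 − (−2.368) = +3.144 V; n = 2.
Balancing gives 2 Fe^3+(aq) + Mg(s) → 2 Fe^2+(aq) + Mg^2+(aq); hence Q = ([Fe^2+(aq)]^2·[Mg^2+(aq)]) / [Fe^3+(aq)]^2 = 0.0163 (log Q = −1.788).
By the Nernst equation, E = +3.144 − (0.0591/2)·(−1.788) = +3.197 V.

+3.197 V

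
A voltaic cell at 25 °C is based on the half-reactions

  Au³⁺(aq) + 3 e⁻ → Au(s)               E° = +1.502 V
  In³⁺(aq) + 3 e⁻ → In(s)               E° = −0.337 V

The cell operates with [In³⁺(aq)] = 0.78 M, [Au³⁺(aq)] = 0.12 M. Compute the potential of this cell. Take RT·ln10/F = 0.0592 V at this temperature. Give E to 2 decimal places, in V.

+1.82 V

Au³⁺/Au is reduced (cathode, E° = +1.502 V) and In³⁺/In is oxidized (anode).
E°cell = +1.502 − (−0.337) = +1.839 V, with n = 3 electrons transferred.
Balancing gives Au³⁺(aq) + In(s) → Au(s) + In³⁺(aq); hence Q = [In³⁺(aq)] / [Au³⁺(aq)] = 6.5 (log Q = 0.813).
E = E° − (0.0592/n)·log Q = +1.839 − (0.0592/3)(0.813) = +1.82 V.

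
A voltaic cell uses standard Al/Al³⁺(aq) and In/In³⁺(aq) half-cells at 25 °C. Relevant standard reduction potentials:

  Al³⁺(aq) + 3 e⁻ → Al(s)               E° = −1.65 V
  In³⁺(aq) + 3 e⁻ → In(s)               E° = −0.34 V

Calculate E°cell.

The In³⁺/In couple has the higher E°, so In ion is reduced (cathode) and Al is oxidized (anode).
E°cell = E°(cathode) − E°(anode) = −0.34 − (−1.65) = +1.31 V.

+1.31 V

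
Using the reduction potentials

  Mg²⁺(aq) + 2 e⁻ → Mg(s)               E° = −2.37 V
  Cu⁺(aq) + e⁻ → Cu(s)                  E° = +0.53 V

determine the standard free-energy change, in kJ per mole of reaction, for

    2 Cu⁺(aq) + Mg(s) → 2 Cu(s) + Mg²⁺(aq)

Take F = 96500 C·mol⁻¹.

In the reaction as written Cu⁺(aq) is reduced, so the Cu⁺/Cu couple is the cathode and Mg²⁺/Mg is the anode.
E°cell = +0.53 − (−2.37) = +2.90 V; balancing electrons gives n = 2.
ΔG° = −nFE°cell = −(2)(96500)(+2.90) J/mol = −560 kJ/mol.

−560 kJ/mol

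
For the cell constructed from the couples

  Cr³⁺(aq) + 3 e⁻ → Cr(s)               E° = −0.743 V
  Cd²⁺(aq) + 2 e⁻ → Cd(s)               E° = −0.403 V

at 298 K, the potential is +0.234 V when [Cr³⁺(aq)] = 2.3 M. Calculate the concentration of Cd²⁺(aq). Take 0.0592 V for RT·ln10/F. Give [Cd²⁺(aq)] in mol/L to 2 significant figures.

Cd²⁺/Cd is the cathode (higher E°); E°cell = −0.403 − (−0.743) = +0.340 V with n = 6.
Rearranging E = E° − (0.0592/n)·log Q gives log Q = 6(+0.340 − (+0.234))/0.0592 = 10.743.
For 3 Cd²⁺(aq) + 2 Cr(s) → 3 Cd(s) + 2 Cr³⁺(aq), the reaction quotient is Q = [Cr³⁺(aq)]^2 / [Cd²⁺(aq)]^3.
Isolating [Cd²⁺(aq)] in Q = 10^{10.743} yields log [Cd²⁺(aq)] = −3.340, i.e. 0.00046 M.

0.00046 M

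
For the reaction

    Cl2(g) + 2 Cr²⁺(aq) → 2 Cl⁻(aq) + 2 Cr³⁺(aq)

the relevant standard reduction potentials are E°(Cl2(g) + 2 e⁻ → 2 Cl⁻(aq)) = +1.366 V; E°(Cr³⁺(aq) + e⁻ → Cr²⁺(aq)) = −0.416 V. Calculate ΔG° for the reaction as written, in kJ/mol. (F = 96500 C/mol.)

−344 kJ/mol

In the reaction as written Cl2(g) is reduced, so the Cl₂/Cl⁻ couple is the cathode and Cr³⁺/Cr²⁺ is the anode.
E°cell = +1.366 − (−0.416) = +1.782 V; balancing electrons gives n = 2.
ΔG° = −nFE°cell = −(2)(96500)(+1.782) J/mol = −344 kJ/mol.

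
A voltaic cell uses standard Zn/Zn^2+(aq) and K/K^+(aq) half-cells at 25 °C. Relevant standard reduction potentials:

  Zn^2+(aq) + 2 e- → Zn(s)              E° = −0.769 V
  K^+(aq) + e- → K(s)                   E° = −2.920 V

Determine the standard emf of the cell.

+2.151 V

Of the two couples in this cell, the one with the more positive reduction potential is reduced at the cathode: here that is Zn²⁺/Zn (−0.769 V); K⁺/K (−2.920 V) is the anode.
E°cell = E°(cathode) − E°(anode) = −0.769 − (−2.920) = +2.151 V.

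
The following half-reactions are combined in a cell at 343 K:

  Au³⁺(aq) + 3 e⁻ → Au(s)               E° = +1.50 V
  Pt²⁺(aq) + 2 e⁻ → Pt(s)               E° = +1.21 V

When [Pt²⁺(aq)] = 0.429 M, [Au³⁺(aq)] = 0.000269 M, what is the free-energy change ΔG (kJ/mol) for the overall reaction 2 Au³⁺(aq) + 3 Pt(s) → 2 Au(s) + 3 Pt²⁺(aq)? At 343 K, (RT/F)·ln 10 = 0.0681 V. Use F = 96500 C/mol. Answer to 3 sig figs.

−128 kJ/mol

E°cell = +1.50 − (+1.21) = +0.29 V; the balanced reaction transfers n = 6 electrons.
Here Q = [Pt²⁺(aq)]^3 / [Au³⁺(aq)]^2 = 1.09×10^6 (log Q = 6.038), giving E = +0.29 − (0.0681/6)·(6.038) = +0.2215 V.
ΔG = −nFE = −(6)(96500)(+0.2215) J/mol = −128 kJ/mol.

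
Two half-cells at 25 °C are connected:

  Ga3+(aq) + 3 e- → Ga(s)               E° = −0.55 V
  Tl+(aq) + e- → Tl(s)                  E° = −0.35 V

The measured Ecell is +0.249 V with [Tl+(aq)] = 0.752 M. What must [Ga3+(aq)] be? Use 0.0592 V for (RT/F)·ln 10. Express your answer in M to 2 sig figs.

Tl⁺/Tl is the cathode (higher E°); E°cell = −0.35 − (−0.55) = +0.20 V with n = 3.
From the Nernst equation, log Q = n(E° − E)/0.0592 = 3·(+0.20 − (+0.249))/0.0592 = −2.483.
For 3 Tl+(aq) + Ga(s) → 3 Tl(s) + Ga3+(aq), the reaction quotient is Q = [Ga3+(aq)] / [Tl+(aq)]^3.
Substituting the known concentrations and solving, log [Ga3+(aq)] = −2.854 and [Ga3+(aq)] = 0.0014 M.

0.0014 M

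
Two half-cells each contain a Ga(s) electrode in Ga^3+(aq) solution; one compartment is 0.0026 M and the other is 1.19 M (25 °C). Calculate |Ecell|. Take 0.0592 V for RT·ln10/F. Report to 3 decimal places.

0.053 V

For a concentration cell E°cell = 0, since both electrodes use the same couple.
The compartment with the higher Ga^3+(aq) concentration (1.19 M) acts as the cathode; ions are reduced there and produced at the dilute (0.0026 M) anode.
With n = 3, Ecell = −(0.0592/3)·log([dilute]/[conc]) = −(0.0592/3)·log(0.0026/1.19) = +0.053 V.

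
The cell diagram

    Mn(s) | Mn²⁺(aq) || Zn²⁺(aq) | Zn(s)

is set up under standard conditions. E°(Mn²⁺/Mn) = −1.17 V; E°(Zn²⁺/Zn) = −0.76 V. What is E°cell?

By convention the left-hand electrode in cell notation is the anode (oxidation) and the right-hand electrode is the cathode (reduction).
E°cell = E°(right) − E°(left) = −0.76 − (−1.17) = +0.41 V.

+0.41 V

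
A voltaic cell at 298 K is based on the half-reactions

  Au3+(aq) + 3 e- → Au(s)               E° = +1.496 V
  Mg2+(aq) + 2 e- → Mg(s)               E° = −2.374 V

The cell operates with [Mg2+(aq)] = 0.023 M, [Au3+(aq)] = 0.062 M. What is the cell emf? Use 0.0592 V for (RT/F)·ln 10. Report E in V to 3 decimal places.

The Au³⁺/Au couple has the more positive E°, so it is the cathode; Mg²⁺/Mg is the anode.
E°cell = +1.496 − (−2.374) = +3.870 V, with n = 6 electrons transferred.
Balancing gives 2 Au3+(aq) + 3 Mg(s) → 2 Au(s) + 3 Mg2+(aq); hence Q = [Mg2+(aq)]^3 / [Au3+(aq)]^2 = 0.00317 (log Q = −2.500).
Applying E = E° − (RT ln10/nF)·log Q gives +3.870 − (0.0592/6)(−2.500) = +3.895 V.

+3.895 V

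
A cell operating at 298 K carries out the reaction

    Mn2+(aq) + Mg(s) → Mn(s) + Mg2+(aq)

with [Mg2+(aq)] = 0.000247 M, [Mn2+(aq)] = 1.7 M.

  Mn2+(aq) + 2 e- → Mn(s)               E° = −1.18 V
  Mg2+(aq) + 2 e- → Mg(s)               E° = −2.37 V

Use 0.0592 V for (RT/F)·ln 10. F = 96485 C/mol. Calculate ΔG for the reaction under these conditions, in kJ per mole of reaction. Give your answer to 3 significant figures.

E°cell = −1.18 − (−2.37) = +1.19 V; the balanced reaction transfers n = 2 electrons.
Here Q = [Mg2+(aq)] / [Mn2+(aq)] = 0.000145 (log Q = −3.838), giving E = +1.19 − (0.0592/2)·(−3.838) = +1.3036 V.
ΔG = −nFE = −(2)(96485)(+1.3036) J/mol = −252 kJ/mol.

−252 kJ/mol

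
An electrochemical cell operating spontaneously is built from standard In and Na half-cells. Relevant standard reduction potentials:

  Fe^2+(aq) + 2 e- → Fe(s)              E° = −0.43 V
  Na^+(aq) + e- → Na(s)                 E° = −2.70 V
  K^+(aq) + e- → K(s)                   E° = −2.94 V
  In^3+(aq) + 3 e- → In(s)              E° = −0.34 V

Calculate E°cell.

Of the two couples in this cell, the one with the more positive reduction potential is reduced at the cathode: here that is In³⁺/In (−0.34 V); Na⁺/Na (−2.70 V) is the anode.
E°cell = E°(cathode) − E°(anode) = −0.34 − (−2.70) = +2.36 V.

+2.36 V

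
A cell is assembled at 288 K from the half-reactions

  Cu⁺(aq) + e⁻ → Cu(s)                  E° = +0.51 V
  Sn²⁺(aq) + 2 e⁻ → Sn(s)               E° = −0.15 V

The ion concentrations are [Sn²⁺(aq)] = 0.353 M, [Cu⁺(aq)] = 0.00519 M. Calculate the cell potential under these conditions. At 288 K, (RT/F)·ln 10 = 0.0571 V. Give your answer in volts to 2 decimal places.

+0.54 V

Since E°(Cu⁺/Cu) > E°(Sn²⁺/Sn), Cu⁺/Cu serves as the cathode.
E°cell = E°cat − E°an = +0.51 − (−0.15) = +0.66 V; n = 2.
The balanced reaction is 2 Cu⁺(aq) + Sn(s) → 2 Cu(s) + Sn²⁺(aq), so Q = [Sn²⁺(aq)] / [Cu⁺(aq)]^2 = 1.31×10^4 and log Q = 4.117.
E = E° − (0.0571/n)·log Q = +0.66 − (0.0571/2)(4.117) = +0.54 V.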